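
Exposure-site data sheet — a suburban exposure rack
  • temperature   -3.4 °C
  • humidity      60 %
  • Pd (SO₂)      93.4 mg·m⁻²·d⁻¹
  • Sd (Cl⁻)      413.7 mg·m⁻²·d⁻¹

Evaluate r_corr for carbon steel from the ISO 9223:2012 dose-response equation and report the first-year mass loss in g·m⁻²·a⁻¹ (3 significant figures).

r_corr = 278 g·m⁻²·a⁻¹

carbon steel: temperature factor f = +0.150·(-13.4) = -2.0100
  SO₂ term: 1.77·93.4^0.52·exp(0.02·60-2.0100) = 8.332
  Sd branch = 0.102·Sd^0.62·e^(0.033·RH+0.04·T) = 27.03 μm/a
  r_corr = 8.332 + 27.03 = 35.36 μm/a
Convert to mass loss: 35.36 μm/a × 7.85 g/cm³ = 277.6 g·m⁻²·a⁻¹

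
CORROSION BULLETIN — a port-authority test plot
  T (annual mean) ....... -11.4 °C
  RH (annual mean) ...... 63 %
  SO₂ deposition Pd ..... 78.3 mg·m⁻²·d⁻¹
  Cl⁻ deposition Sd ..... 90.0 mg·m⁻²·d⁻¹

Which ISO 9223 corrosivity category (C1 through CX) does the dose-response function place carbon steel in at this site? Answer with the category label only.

C2

carbon steel: temperature factor f = +0.150·(-21.4) = -3.2100
  sulphur-dioxide contribution → 2.431 μm/a
  chloride contribution → 8.416 μm/a
  total first-year rate 10.85 μm/a
10.8 μm/a falls in (1.3, 25] for carbon steel → category C2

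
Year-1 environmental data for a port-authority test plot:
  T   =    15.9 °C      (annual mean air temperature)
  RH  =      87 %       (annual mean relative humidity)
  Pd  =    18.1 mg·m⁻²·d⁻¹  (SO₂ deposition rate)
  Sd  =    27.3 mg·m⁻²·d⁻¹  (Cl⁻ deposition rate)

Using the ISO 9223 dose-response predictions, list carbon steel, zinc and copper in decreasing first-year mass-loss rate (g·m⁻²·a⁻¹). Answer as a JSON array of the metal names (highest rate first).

["carbon steel", "copper", "zinc"]

carbon steel: T>10 °C ⇒ hinge -0.054·(15.9−10) = -0.3186
  Pd branch = 1.77·Pd^0.52·e^(0.02·RH+f) = 33.06 μm/a
  Cl⁻ term: 0.102·27.3^0.62·exp(0.033·87+0.04·15.9) = 26.43
  r_corr = 33.06 + 26.43 = 59.49 μm/a
  mass loss = 59.49 μm/a × 7.85 g/cm³ = 467 g·m⁻²·a⁻¹
zinc: temperature factor f = -0.071·(5.9) = -0.4189
  SO₂ term: 0.0129·18.1^0.44·exp(0.046·87-0.4189) = 1.66
  Sd branch = 0.0175·Sd^0.57·e^(0.008·RH+0.085·T) = 0.893 μm/a
  sum: 1.66 + 0.893 → r_corr = 2.553 μm/a
  mass loss = 2.553 μm/a × 7.14 g/cm³ = 18.23 g·m⁻²·a⁻¹
copper: T>10 °C ⇒ hinge -0.080·(15.9−10) = -0.4720
  SO₂ term: 0.0053·18.1^0.26·exp(0.059·87-0.4720) = 1.19
  Cl⁻ term: 0.01025·27.3^0.27·exp(0.036·87+0.049·15.9) = 1.25
  r_corr = 1.19 + 1.25 = 2.44 μm/a
  mass loss = 2.44 μm/a × 8.96 g/cm³ = 21.87 g·m⁻²·a⁻¹
Ordering by g·m⁻²·a⁻¹: carbon steel (467) > copper (21.9) > zinc (18.2)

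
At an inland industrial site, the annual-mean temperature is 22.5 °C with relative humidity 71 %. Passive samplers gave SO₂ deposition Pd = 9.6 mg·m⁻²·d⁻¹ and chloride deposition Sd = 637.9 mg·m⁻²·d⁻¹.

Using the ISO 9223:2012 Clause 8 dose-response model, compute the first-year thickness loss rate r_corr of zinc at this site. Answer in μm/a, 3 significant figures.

r_corr = 8.68 μm/a

zinc: T>10 °C ⇒ hinge -0.071·(22.5−10) = -0.8875
  SO₂ term: 0.0129·9.6^0.44·exp(0.046·71-0.8875) = 0.3765
  Sd branch = 0.0175·Sd^0.57·e^(0.008·RH+0.085·T) = 8.299 μm/a
  sum: 0.3765 + 8.299 → r_corr = 8.675 μm/a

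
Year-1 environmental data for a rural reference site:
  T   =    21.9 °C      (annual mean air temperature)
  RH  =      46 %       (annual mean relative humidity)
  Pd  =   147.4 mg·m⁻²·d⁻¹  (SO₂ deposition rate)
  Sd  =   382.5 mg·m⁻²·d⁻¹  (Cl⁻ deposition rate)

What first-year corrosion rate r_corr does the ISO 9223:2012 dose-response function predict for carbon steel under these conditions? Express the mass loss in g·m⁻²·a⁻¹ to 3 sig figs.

carbon steel: temperature factor f = -0.054·(11.9) = -0.6426
  sulphur-dioxide contribution → 31.34 μm/a
  chloride contribution → 44.62 μm/a
  ⇒ r_corr(carbon steel) = 75.96 μm/a
Convert to mass loss: 75.96 μm/a × 7.85 g/cm³ = 596.3 g·m⁻²·a⁻¹

r_corr = 596 g·m⁻²·a⁻¹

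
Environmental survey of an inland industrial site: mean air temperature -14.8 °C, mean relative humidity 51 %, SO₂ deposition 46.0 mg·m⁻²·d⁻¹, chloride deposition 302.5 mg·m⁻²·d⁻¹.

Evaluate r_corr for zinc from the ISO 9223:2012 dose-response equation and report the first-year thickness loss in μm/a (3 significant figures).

r_corr = 0.477 μm/a

zinc: temperature factor f = +0.038·(-24.8) = -0.9424
  SO₂ term: 0.0129·46.0^0.44·exp(0.046·51-0.9424) = 0.283
  Sd branch = 0.0175·Sd^0.57·e^(0.008·RH+0.085·T) = 0.194 μm/a
  r_corr = 0.283 + 0.194 = 0.477 μm/a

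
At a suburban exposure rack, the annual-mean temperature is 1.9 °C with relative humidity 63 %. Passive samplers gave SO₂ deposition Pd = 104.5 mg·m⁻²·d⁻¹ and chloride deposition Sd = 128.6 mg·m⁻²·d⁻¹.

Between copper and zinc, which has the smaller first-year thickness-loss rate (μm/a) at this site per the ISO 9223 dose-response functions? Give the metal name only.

copper: T≤10 °C ⇒ hinge +0.126·(1.9−10) = -1.0206
  SO₂ term: 0.0053·104.5^0.26·exp(0.059·63-1.0206) = 0.2632
  Sd branch = 0.01025·Sd^0.27·e^(0.036·RH+0.049·T) = 0.4033 μm/a
  r_corr = 0.2632 + 0.4033 = 0.6665 μm/a
zinc: f(T) = +0.038·(T−10) [T≤10 °C] = -0.3078
  SO₂ term: 0.0129·104.5^0.44·exp(0.046·63-0.3078) = 1.33
  Cl⁻ term: 0.0175·128.6^0.57·exp(0.008·63+0.085·1.9) = 0.5424
  sum: 1.33 + 0.5424 → r_corr = 1.873 μm/a
Ordering by μm/a: zinc (1.87) > copper (0.666)

copper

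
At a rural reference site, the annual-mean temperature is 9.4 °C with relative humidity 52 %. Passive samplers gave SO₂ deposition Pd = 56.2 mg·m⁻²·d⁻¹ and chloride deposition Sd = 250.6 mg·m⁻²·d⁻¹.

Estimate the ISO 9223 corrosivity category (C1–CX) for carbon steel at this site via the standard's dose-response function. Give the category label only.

carbon steel: f(T) = +0.150·(T−10) [T≤10 °C] = -0.0900
  sulphur-dioxide contribution → 37.19 μm/a
  chloride contribution → 25.38 μm/a
  ⇒ r_corr(carbon steel) = 62.57 μm/a
Category bounds: 50…80 μm/a bracket r_corr ⇒ C4

C4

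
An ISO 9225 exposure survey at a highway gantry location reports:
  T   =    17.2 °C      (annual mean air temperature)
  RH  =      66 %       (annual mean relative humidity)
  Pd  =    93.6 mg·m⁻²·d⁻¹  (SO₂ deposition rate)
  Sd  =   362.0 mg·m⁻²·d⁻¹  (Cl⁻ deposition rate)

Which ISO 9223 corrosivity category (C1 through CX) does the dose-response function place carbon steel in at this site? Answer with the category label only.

C5

carbon steel: T>10 °C ⇒ hinge -0.054·(17.2−10) = -0.3888
  SO₂ term: 1.77·93.6^0.52·exp(0.02·66-0.3888) = 47.58
  Cl⁻ term: 0.102·362.0^0.62·exp(0.033·66+0.04·17.2) = 69.13
  sum: 47.58 + 69.13 → r_corr = 116.7 μm/a
ISO 9223 Table 2 (carbon steel): 80 < 117 ≤ 200 μm/a ⇒ C5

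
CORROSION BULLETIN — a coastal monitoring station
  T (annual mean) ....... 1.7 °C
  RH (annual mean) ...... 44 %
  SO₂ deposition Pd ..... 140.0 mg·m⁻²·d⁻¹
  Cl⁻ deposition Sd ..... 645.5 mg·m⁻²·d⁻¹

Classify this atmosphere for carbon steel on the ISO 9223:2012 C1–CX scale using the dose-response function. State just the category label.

carbon steel: temperature factor f = +0.150·(-8.3) = -1.2450
  sulphur-dioxide contribution → 16.05 μm/a
  chloride contribution → 25.76 μm/a
  total first-year rate 41.8 μm/a
ISO 9223 Table 2 (carbon steel): 25 < 41.8 ≤ 50 μm/a ⇒ C3

C3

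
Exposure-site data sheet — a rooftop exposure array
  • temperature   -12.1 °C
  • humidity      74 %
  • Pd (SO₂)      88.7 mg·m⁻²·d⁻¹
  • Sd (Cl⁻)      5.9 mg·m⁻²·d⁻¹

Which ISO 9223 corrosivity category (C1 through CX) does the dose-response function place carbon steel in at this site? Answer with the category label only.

carbon steel: temperature factor f = +0.150·(-22.1) = -3.3150
  SO₂ term: 1.77·88.7^0.52·exp(0.02·74-3.3150) = 2.91
  Sd branch = 0.102·Sd^0.62·e^(0.033·RH+0.04·T) = 2.172 μm/a
  r_corr = 2.91 + 2.172 = 5.083 μm/a
Category bounds: 1.3…25 μm/a bracket r_corr ⇒ C2

C2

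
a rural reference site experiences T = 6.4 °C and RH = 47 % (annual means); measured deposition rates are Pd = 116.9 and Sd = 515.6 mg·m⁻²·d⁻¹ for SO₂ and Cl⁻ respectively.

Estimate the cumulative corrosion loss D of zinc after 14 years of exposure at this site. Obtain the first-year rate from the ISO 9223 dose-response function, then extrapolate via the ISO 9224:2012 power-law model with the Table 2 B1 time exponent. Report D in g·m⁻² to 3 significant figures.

zinc: temperature factor f = +0.038·(-3.6) = -0.1368
  Pd branch = 0.0129·Pd^0.44·e^(0.046·RH+f) = 0.7943 μm/a
  Cl⁻ term: 0.0175·515.6^0.57·exp(0.008·47+0.085·6.4) = 1.544
  r_corr = 0.7943 + 1.544 = 2.338 μm/a
Long-term exponent b (ISO 9224 Table 2, B1) = 0.813
  D(14) = 2.338 × 14^0.813 = 2.338 × 8.547 = 19.98 μm
  Mass loss = 19.98 μm × 7.14 g/cm³ = 142.7 g·m⁻²

D(14) = 143 g·m⁻²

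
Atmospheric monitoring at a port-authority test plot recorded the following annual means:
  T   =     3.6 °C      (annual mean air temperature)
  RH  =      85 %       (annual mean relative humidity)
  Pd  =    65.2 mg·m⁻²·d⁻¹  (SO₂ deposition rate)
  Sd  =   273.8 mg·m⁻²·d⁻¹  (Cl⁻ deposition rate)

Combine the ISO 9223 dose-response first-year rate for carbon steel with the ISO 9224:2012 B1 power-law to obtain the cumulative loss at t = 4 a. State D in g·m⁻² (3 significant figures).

carbon steel: T≤10 °C ⇒ hinge +0.150·(3.6−10) = -0.9600
  sulphur-dioxide contribution → 32.57 μm/a
  chloride contribution → 63.17 μm/a
  total first-year rate 95.74 μm/a
ISO 9224: D(t) = r_corr · t^b with b = 0.523 (carbon steel, B1)
  D(4) = 95.74 × 4^0.523 = 95.74 × 2.065 = 197.7 μm
  Mass loss = 197.7 μm × 7.85 g/cm³ = 1552 g·m⁻²

D(4) = 1.55e+03 g·m⁻²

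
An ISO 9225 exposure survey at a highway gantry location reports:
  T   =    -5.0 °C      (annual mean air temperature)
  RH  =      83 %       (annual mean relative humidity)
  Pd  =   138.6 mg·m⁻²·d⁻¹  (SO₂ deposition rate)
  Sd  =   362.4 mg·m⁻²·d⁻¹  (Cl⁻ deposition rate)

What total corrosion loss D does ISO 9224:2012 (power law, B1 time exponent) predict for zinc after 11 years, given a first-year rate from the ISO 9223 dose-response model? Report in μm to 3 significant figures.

zinc: f(T) = +0.038·(T−10) [T≤10 °C] = -0.5700
  SO₂ term: 0.0129·138.6^0.44·exp(0.046·83-0.5700) = 2.908
  Sd branch = 0.0175·Sd^0.57·e^(0.008·RH+0.085·T) = 0.6391 μm/a
  sum: 2.908 + 0.6391 → r_corr = 3.547 μm/a
Long-term exponent b (ISO 9224 Table 2, B1) = 0.813
  D(11) = 3.547 × 11^0.813 = 3.547 × 7.025 = 24.92 μm

D(11) = 24.9 μm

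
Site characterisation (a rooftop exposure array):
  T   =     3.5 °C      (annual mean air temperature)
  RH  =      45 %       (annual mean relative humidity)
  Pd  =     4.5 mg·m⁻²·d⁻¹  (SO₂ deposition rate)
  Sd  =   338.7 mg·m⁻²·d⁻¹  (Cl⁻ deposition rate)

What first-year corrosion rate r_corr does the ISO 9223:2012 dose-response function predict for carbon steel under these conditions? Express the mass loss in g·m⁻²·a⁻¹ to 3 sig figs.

carbon steel: temperature factor f = +0.150·(-6.5) = -0.9750
  SO₂ term: 1.77·4.5^0.52·exp(0.02·45-0.9750) = 3.59
  Cl⁻ term: 0.102·338.7^0.62·exp(0.033·45+0.04·3.5) = 19.18
  sum: 3.59 + 19.18 → r_corr = 22.77 μm/a
Convert to mass loss: 22.77 μm/a × 7.85 g/cm³ = 178.7 g·m⁻²·a⁻¹

r_corr = 179 g·m⁻²·a⁻¹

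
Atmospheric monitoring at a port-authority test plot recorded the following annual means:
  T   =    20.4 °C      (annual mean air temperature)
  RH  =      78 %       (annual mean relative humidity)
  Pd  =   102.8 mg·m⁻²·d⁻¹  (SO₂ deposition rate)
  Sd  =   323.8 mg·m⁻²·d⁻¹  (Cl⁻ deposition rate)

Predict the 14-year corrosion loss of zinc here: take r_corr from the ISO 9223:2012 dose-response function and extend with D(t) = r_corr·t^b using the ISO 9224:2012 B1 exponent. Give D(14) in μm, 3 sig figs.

zinc: f(T) = -0.071·(T−10) [T>10 °C] = -0.7384
  sulphur-dioxide contribution → 1.712 μm/a
  chloride contribution → 4.988 μm/a
  ⇒ r_corr(zinc) = 6.7 μm/a
Long-term exponent b (ISO 9224 Table 2, B1) = 0.813
  D(14) = 6.7 × 14^0.813 = 6.7 × 8.547 = 57.26 μm

D(14) = 57.3 μm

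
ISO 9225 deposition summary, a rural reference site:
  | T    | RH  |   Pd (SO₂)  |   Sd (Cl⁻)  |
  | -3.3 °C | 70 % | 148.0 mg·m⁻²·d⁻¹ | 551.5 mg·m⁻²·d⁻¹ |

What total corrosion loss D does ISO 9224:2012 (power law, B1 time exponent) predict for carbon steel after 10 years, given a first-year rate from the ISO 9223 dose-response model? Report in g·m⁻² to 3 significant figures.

D(10) = 1.52e+03 g·m⁻²

carbon steel: T≤10 °C ⇒ hinge +0.150·(-3.3−10) = -1.9950
  Pd branch = 1.77·Pd^0.52·e^(0.02·RH+f) = 13.13 μm/a
  Sd branch = 0.102·Sd^0.62·e^(0.033·RH+0.04·T) = 45.11 μm/a
  sum: 13.13 + 45.11 → r_corr = 58.23 μm/a
Power-law: D(10) = r_corr · 10^0.523
  D(10) = 58.23 × 10^0.523 = 58.23 × 3.334 = 194.2 μm
  Mass loss = 194.2 μm × 7.85 g/cm³ = 1524 g·m⁻²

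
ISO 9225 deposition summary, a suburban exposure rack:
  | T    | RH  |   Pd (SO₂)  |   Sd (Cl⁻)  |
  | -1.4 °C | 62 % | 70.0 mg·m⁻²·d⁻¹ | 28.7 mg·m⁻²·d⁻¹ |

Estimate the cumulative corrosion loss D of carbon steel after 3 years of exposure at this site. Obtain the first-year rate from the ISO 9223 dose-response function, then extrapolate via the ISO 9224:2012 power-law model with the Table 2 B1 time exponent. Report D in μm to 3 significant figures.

carbon steel: temperature factor f = +0.150·(-11.4) = -1.7100
  Pd branch = 1.77·Pd^0.52·e^(0.02·RH+f) = 10.08 μm/a
  Sd branch = 0.102·Sd^0.62·e^(0.033·RH+0.04·T) = 5.98 μm/a
  sum: 10.08 + 5.98 → r_corr = 16.06 μm/a
Power-law: D(3) = r_corr · 3^0.523
  D(3) = 16.06 × 3^0.523 = 16.06 × 1.776 = 28.52 μm

D(3) = 28.5 μm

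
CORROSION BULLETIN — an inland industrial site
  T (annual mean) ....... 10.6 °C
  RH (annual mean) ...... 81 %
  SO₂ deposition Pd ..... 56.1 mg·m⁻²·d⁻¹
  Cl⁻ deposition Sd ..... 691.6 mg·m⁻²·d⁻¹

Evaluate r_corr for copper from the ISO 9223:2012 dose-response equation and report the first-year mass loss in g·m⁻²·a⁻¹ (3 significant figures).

copper: T>10 °C ⇒ hinge -0.080·(10.6−10) = -0.0480
  SO₂ term: 0.0053·56.1^0.26·exp(0.059·81-0.0480) = 1.713
  Sd branch = 0.01025·Sd^0.27·e^(0.036·RH+0.049·T) = 1.86 μm/a
  r_corr = 1.713 + 1.86 = 3.572 μm/a
Convert to mass loss: 3.572 μm/a × 8.96 g/cm³ = 32.01 g·m⁻²·a⁻¹

r_corr = 32.0 g·m⁻²·a⁻¹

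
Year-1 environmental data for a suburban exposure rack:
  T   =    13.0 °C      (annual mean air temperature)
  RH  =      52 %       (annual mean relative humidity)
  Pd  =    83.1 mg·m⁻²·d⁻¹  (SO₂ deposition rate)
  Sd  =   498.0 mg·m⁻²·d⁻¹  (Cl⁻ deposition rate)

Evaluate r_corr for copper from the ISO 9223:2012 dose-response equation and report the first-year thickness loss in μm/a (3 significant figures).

r_corr = 0.957 μm/a

copper: temperature factor f = -0.080·(3.0) = -0.2400
  SO₂ term: 0.0053·83.1^0.26·exp(0.059·52-0.2400) = 0.2829
  Sd branch = 0.01025·Sd^0.27·e^(0.036·RH+0.049·T) = 0.6739 μm/a
  r_corr = 0.2829 + 0.6739 = 0.9568 μm/a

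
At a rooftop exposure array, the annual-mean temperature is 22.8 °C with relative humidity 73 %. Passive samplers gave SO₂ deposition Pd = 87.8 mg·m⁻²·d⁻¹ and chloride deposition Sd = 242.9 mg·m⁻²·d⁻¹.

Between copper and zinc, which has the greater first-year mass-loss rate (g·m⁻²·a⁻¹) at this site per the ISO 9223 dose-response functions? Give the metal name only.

copper: f(T) = -0.080·(T−10) [T>10 °C] = -1.0240
  SO₂ term: 0.0053·87.8^0.26·exp(0.059·73-1.0240) = 0.4522
  Sd branch = 0.01025·Sd^0.27·e^(0.036·RH+0.049·T) = 1.911 μm/a
  r_corr = 0.4522 + 1.911 = 2.363 μm/a
  mass loss = 2.363 μm/a × 8.96 g/cm³ = 21.18 g·m⁻²·a⁻¹
zinc: T>10 °C ⇒ hinge -0.071·(22.8−10) = -0.9088
  SO₂ term: 0.0129·87.8^0.44·exp(0.046·73-0.9088) = 1.07
  Sd branch = 0.0175·Sd^0.57·e^(0.008·RH+0.085·T) = 4.989 μm/a
  sum: 1.07 + 4.989 → r_corr = 6.059 μm/a
  mass loss = 6.059 μm/a × 7.14 g/cm³ = 43.26 g·m⁻²·a⁻¹
Ordering by g·m⁻²·a⁻¹: zinc (43.3) > copper (21.2)

zinc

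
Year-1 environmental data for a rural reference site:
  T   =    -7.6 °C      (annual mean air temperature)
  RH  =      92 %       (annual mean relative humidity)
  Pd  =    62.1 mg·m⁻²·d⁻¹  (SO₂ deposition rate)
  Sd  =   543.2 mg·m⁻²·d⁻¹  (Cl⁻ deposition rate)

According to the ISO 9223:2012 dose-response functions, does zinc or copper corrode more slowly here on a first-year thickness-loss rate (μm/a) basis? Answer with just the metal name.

copper

zinc: f(T) = +0.038·(T−10) [T≤10 °C] = -0.6688
  Pd branch = 0.0129·Pd^0.44·e^(0.046·RH+f) = 2.799 μm/a
  Sd branch = 0.0175·Sd^0.57·e^(0.008·RH+0.085·T) = 0.6935 μm/a
  r_corr = 2.799 + 0.6935 = 3.493 μm/a
copper: f(T) = +0.126·(T−10) [T≤10 °C] = -2.2176
  SO₂ term: 0.0053·62.1^0.26·exp(0.059·92-2.2176) = 0.3844
  Cl⁻ term: 0.01025·543.2^0.27·exp(0.036·92+0.049·-7.6) = 1.061
  r_corr = 0.3844 + 1.061 = 1.446 μm/a
Ordering by μm/a: zinc (3.49) > copper (1.45)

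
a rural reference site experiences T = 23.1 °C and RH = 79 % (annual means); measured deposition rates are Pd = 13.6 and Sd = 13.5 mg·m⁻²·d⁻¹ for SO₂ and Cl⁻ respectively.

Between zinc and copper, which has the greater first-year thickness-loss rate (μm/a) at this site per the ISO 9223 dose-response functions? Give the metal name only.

zinc: f(T) = -0.071·(T−10) [T>10 °C] = -0.9301
  sulphur-dioxide contribution → 0.6076 μm/a
  chloride contribution → 1.034 μm/a
  total first-year rate 1.642 μm/a
copper: temperature factor f = -0.080·(13.1) = -1.0480
  sulphur-dioxide contribution → 0.3873 μm/a
  chloride contribution → 1.103 μm/a
  total first-year rate 1.49 μm/a
Ordering by μm/a: zinc (1.64) > copper (1.49)

zinc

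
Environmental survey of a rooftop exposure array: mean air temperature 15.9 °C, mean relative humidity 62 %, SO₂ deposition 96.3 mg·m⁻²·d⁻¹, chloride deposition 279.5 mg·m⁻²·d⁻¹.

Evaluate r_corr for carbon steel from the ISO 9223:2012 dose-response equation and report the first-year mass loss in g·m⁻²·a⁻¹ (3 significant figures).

carbon steel: temperature factor f = -0.054·(5.9) = -0.3186
  Pd branch = 1.77·Pd^0.52·e^(0.02·RH+f) = 47.82 μm/a
  Cl⁻ term: 0.102·279.5^0.62·exp(0.033·62+0.04·15.9) = 48.99
  r_corr = 47.82 + 48.99 = 96.81 μm/a
Convert to mass loss: 96.81 μm/a × 7.85 g/cm³ = 760 g·m⁻²·a⁻¹

r_corr = 760 g·m⁻²·a⁻¹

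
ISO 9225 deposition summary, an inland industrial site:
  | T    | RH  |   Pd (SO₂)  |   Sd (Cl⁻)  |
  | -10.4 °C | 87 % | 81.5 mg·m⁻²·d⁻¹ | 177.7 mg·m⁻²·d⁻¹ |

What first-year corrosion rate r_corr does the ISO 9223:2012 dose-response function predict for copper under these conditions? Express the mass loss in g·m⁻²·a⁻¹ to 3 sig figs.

r_corr = 7.05 g·m⁻²·a⁻¹

copper: temperature factor f = +0.126·(-20.4) = -2.5704
  Pd branch = 0.0053·Pd^0.26·e^(0.059·RH+f) = 0.2158 μm/a
  Sd branch = 0.01025·Sd^0.27·e^(0.036·RH+0.049·T) = 0.5715 μm/a
  sum: 0.2158 + 0.5715 → r_corr = 0.7873 μm/a
Convert to mass loss: 0.7873 μm/a × 8.96 g/cm³ = 7.055 g·m⁻²·a⁻¹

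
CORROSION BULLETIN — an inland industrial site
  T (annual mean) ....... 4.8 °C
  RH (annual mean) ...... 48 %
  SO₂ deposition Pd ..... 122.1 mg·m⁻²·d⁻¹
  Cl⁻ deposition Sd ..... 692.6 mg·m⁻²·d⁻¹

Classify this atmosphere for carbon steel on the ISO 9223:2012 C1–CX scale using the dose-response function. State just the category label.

C4

carbon steel: T≤10 °C ⇒ hinge +0.150·(4.8−10) = -0.7800
  sulphur-dioxide contribution → 25.78 μm/a
  chloride contribution → 34.75 μm/a
  total first-year rate 60.53 μm/a
ISO 9223 Table 2 (carbon steel): 50 < 60.5 ≤ 80 μm/a ⇒ C4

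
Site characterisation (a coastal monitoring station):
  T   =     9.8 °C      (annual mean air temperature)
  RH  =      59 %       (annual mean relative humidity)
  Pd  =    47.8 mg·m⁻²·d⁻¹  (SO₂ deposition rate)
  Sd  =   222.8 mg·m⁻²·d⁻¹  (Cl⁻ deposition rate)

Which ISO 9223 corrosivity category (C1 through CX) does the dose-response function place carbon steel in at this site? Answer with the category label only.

C4

carbon steel: temperature factor f = +0.150·(-0.2) = -0.0300
  Pd branch = 1.77·Pd^0.52·e^(0.02·RH+f) = 41.76 μm/a
  Cl⁻ term: 0.102·222.8^0.62·exp(0.033·59+0.04·9.8) = 30.21
  r_corr = 41.76 + 30.21 = 71.96 μm/a
ISO 9223 Table 2 (carbon steel): 50 < 72 ≤ 80 μm/a ⇒ C4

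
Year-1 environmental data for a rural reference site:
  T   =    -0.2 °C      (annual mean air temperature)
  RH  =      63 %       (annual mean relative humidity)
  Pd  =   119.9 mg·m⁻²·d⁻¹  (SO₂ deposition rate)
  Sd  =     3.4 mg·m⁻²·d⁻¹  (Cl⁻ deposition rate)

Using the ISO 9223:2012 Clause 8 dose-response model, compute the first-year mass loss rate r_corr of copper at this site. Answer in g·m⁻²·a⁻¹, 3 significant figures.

r_corr = 3.10 g·m⁻²·a⁻¹

copper: f(T) = +0.126·(T−10) [T≤10 °C] = -1.2852
  sulphur-dioxide contribution → 0.2094 μm/a
  chloride contribution → 0.1364 μm/a
  ⇒ r_corr(copper) = 0.3458 μm/a
Convert to mass loss: 0.3458 μm/a × 8.96 g/cm³ = 3.098 g·m⁻²·a⁻¹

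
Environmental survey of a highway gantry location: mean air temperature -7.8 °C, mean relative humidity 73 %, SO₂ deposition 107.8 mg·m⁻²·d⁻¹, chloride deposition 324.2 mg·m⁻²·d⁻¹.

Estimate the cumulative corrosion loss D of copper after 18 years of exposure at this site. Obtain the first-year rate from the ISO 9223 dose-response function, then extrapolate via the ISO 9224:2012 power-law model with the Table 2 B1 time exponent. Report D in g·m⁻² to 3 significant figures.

copper: f(T) = +0.126·(T−10) [T≤10 °C] = -2.2428
  SO₂ term: 0.0053·107.8^0.26·exp(0.059·73-2.2428) = 0.141
  Cl⁻ term: 0.01025·324.2^0.27·exp(0.036·73+0.049·-7.8) = 0.4613
  r_corr = 0.141 + 0.4613 = 0.6023 μm/a
Long-term exponent b (ISO 9224 Table 2, B1) = 0.667
  D(18) = 0.6023 × 18^0.667 = 0.6023 × 6.875 = 4.141 μm
  Mass loss = 4.141 μm × 8.96 g/cm³ = 37.1 g·m⁻²

D(18) = 37.1 g·m⁻²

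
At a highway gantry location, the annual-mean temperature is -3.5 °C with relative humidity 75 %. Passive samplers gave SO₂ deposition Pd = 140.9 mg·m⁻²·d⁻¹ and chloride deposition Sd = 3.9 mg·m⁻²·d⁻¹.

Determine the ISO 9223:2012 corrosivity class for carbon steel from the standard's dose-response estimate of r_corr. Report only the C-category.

carbon steel: T≤10 °C ⇒ hinge +0.150·(-3.5−10) = -2.0250
  sulphur-dioxide contribution → 13.72 μm/a
  chloride contribution → 2.45 μm/a
  ⇒ r_corr(carbon steel) = 16.17 μm/a
ISO 9223 Table 2 (carbon steel): 1.3 < 16.2 ≤ 25 μm/a ⇒ C2

C2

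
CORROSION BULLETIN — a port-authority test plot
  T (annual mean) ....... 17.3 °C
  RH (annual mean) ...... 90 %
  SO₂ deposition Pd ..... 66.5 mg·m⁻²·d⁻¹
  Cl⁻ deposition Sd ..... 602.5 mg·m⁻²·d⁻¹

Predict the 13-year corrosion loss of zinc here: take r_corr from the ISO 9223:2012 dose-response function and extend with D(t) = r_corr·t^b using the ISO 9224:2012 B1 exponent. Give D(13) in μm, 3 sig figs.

zinc: temperature factor f = -0.071·(7.3) = -0.5183
  sulphur-dioxide contribution → 3.059 μm/a
  chloride contribution → 6.011 μm/a
  ⇒ r_corr(zinc) = 9.069 μm/a
Power-law: D(13) = r_corr · 13^0.813
  D(13) = 9.069 × 13^0.813 = 9.069 × 8.047 = 72.98 μm

D(13) = 73.0 μm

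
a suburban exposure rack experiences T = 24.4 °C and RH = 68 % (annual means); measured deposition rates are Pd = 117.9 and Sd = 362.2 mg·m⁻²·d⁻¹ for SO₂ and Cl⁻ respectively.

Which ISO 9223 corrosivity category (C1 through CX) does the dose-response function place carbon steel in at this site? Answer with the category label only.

C5

carbon steel: temperature factor f = -0.054·(14.4) = -0.7776
  SO₂ term: 1.77·117.9^0.52·exp(0.02·68-0.7776) = 37.85
  Sd branch = 0.102·Sd^0.62·e^(0.033·RH+0.04·T) = 98.53 μm/a
  sum: 37.85 + 98.53 → r_corr = 136.4 μm/a
Category bounds: 80…200 μm/a bracket r_corr ⇒ C5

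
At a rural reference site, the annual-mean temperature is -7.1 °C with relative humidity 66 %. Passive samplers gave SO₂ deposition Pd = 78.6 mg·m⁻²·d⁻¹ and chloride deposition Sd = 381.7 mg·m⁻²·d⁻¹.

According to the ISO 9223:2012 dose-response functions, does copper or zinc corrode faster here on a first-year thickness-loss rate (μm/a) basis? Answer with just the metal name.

copper: T≤10 °C ⇒ hinge +0.126·(-7.1−10) = -2.1546
  sulphur-dioxide contribution → 0.09386 μm/a
  chloride contribution → 0.3878 μm/a
  total first-year rate 0.4816 μm/a
zinc: temperature factor f = +0.038·(-17.1) = -0.6498
  sulphur-dioxide contribution → 0.9569 μm/a
  chloride contribution → 0.4807 μm/a
  ⇒ r_corr(zinc) = 1.438 μm/a
Ordering by μm/a: zinc (1.44) > copper (0.482)

zinc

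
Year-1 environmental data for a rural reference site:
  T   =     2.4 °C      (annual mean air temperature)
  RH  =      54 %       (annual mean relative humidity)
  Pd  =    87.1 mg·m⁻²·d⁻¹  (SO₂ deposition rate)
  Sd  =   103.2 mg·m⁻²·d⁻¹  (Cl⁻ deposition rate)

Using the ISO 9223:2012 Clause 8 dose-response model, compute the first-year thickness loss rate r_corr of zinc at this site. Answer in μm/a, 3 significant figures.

zinc: T≤10 °C ⇒ hinge +0.038·(2.4−10) = -0.2888
  SO₂ term: 0.0129·87.1^0.44·exp(0.046·54-0.2888) = 0.8271
  Cl⁻ term: 0.0175·103.2^0.57·exp(0.008·54+0.085·2.4) = 0.4646
  sum: 0.8271 + 0.4646 → r_corr = 1.292 μm/a

r_corr = 1.29 μm/a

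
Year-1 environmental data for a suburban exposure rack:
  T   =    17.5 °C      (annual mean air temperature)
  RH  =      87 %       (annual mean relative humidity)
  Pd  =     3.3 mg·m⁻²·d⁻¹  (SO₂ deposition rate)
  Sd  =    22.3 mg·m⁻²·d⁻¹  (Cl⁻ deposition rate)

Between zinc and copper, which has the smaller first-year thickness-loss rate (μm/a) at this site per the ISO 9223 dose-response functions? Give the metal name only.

zinc

zinc: temperature factor f = -0.071·(7.5) = -0.5325
  SO₂ term: 0.0129·3.3^0.44·exp(0.046·87-0.5325) = 0.7007
  Sd branch = 0.0175·Sd^0.57·e^(0.008·RH+0.085·T) = 0.9117 μm/a
  sum: 0.7007 + 0.9117 → r_corr = 1.612 μm/a
copper: f(T) = -0.080·(T−10) [T>10 °C] = -0.6000
  Pd branch = 0.0053·Pd^0.26·e^(0.059·RH+f) = 0.6726 μm/a
  Cl⁻ term: 0.01025·22.3^0.27·exp(0.036·87+0.049·17.5) = 1.281
  r_corr = 0.6726 + 1.281 = 1.953 μm/a
Ordering by μm/a: copper (1.95) > zinc (1.61)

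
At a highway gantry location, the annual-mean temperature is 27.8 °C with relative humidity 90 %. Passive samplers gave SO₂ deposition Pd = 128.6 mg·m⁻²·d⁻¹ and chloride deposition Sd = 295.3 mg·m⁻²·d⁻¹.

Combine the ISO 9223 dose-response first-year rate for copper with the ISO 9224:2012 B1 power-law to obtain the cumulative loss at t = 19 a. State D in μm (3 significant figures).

D(19) = 40.3 μm

copper: temperature factor f = -0.080·(17.8) = -1.4240
  Pd branch = 0.0053·Pd^0.26·e^(0.059·RH+f) = 0.9127 μm/a
  Sd branch = 0.01025·Sd^0.27·e^(0.036·RH+0.049·T) = 4.747 μm/a
  r_corr = 0.9127 + 4.747 = 5.66 μm/a
Long-term exponent b (ISO 9224 Table 2, B1) = 0.667
  D(19) = 5.66 × 19^0.667 = 5.66 × 7.127 = 40.34 μm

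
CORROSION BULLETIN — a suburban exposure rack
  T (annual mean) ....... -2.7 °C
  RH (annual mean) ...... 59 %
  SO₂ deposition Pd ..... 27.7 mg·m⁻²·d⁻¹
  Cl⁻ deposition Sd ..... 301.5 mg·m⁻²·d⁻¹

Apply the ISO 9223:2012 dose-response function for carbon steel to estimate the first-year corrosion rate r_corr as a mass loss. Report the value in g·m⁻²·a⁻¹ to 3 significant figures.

carbon steel: temperature factor f = +0.150·(-12.7) = -1.9050
  sulphur-dioxide contribution → 4.822 μm/a
  chloride contribution → 22.1 μm/a
  total first-year rate 26.92 μm/a
Convert to mass loss: 26.92 μm/a × 7.85 g/cm³ = 211.3 g·m⁻²·a⁻¹

r_corr = 211 g·m⁻²·a⁻¹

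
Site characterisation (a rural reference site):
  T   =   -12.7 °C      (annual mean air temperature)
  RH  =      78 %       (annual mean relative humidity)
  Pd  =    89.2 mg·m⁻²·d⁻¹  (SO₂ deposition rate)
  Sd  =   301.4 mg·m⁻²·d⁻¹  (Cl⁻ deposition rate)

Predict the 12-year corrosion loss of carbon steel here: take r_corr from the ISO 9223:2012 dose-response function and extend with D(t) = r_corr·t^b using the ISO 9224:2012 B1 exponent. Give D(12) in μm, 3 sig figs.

D(12) = 112 μm

carbon steel: T≤10 °C ⇒ hinge +0.150·(-12.7−10) = -3.4050
  Pd branch = 1.77·Pd^0.52·e^(0.02·RH+f) = 2.89 μm/a
  Sd branch = 0.102·Sd^0.62·e^(0.033·RH+0.04·T) = 27.73 μm/a
  r_corr = 2.89 + 27.73 = 30.62 μm/a
Long-term exponent b (ISO 9224 Table 2, B1) = 0.523
  D(12) = 30.62 × 12^0.523 = 30.62 × 3.668 = 112.3 μm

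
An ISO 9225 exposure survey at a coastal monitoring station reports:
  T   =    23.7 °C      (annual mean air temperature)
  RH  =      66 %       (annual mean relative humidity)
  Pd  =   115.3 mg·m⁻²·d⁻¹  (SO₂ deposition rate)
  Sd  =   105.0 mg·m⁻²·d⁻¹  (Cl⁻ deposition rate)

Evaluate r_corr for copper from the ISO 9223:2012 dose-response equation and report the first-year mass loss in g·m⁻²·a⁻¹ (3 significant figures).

r_corr = 13.8 g·m⁻²·a⁻¹

copper: temperature factor f = -0.080·(13.7) = -1.0960
  SO₂ term: 0.0053·115.3^0.26·exp(0.059·66-1.0960) = 0.2989
  Cl⁻ term: 0.01025·105.0^0.27·exp(0.036·66+0.049·23.7) = 1.238
  sum: 0.2989 + 1.238 → r_corr = 1.537 μm/a
Convert to mass loss: 1.537 μm/a × 8.96 g/cm³ = 13.77 g·m⁻²·a⁻¹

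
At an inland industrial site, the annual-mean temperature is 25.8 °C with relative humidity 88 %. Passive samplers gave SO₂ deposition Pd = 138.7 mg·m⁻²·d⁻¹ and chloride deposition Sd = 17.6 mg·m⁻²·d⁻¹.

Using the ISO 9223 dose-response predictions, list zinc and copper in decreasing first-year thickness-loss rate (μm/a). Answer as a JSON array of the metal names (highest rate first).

["zinc", "copper"]

zinc: temperature factor f = -0.071·(15.8) = -1.1218
  Pd branch = 0.0129·Pd^0.44·e^(0.046·RH+f) = 2.108 μm/a
  Sd branch = 0.0175·Sd^0.57·e^(0.008·RH+0.085·T) = 1.626 μm/a
  sum: 2.108 + 1.626 → r_corr = 3.734 μm/a
copper: T>10 °C ⇒ hinge -0.080·(25.8−10) = -1.2640
  SO₂ term: 0.0053·138.7^0.26·exp(0.059·88-1.2640) = 0.9708
  Sd branch = 0.01025·Sd^0.27·e^(0.036·RH+0.049·T) = 1.87 μm/a
  r_corr = 0.9708 + 1.87 = 2.841 μm/a
Ordering by μm/a: zinc (3.73) > copper (2.84)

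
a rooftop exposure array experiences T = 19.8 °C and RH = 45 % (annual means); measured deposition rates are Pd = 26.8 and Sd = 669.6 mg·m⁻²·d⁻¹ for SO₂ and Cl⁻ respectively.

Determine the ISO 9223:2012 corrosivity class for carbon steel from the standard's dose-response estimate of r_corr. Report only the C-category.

C4

carbon steel: T>10 °C ⇒ hinge -0.054·(19.8−10) = -0.5292
  SO₂ term: 1.77·26.8^0.52·exp(0.02·45-0.5292) = 14.18
  Sd branch = 0.102·Sd^0.62·e^(0.033·RH+0.04·T) = 56.17 μm/a
  r_corr = 14.18 + 56.17 = 70.35 μm/a
70.3 μm/a falls in (50, 80] for carbon steel → category C4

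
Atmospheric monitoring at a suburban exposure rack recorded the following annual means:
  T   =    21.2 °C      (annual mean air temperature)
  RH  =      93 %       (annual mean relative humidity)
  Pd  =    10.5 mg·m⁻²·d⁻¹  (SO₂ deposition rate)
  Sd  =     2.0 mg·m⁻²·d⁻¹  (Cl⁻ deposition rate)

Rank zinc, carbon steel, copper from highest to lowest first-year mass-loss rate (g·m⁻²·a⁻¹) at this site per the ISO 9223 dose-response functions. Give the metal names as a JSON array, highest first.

["carbon steel", "copper", "zinc"]

zinc: T>10 °C ⇒ hinge -0.071·(21.2−10) = -0.7952
  sulphur-dioxide contribution → 1.182 μm/a
  chloride contribution → 0.3314 μm/a
  total first-year rate 1.513 μm/a
  mass loss = 1.513 μm/a × 7.14 g/cm³ = 10.8 g·m⁻²·a⁻¹
carbon steel: temperature factor f = -0.054·(11.2) = -0.6048
  sulphur-dioxide contribution → 21.09 μm/a
  chloride contribution → 7.877 μm/a
  total first-year rate 28.97 μm/a
  mass loss = 28.97 μm/a × 7.85 g/cm³ = 227.4 g·m⁻²·a⁻¹
copper: T>10 °C ⇒ hinge -0.080·(21.2−10) = -0.8960
  sulphur-dioxide contribution → 0.963 μm/a
  chloride contribution → 0.9935 μm/a
  ⇒ r_corr(copper) = 1.957 μm/a
  mass loss = 1.957 μm/a × 8.96 g/cm³ = 17.53 g·m⁻²·a⁻¹
Ordering by g·m⁻²·a⁻¹: carbon steel (227) > copper (17.5) > zinc (10.8)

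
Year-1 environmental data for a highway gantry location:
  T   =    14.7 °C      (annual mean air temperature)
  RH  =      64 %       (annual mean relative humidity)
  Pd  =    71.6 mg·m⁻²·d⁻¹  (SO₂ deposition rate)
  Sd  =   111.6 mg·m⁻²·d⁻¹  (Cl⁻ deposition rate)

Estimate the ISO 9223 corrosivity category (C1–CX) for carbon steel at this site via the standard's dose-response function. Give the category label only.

C4

carbon steel: T>10 °C ⇒ hinge -0.054·(14.7−10) = -0.2538
  Pd branch = 1.77·Pd^0.52·e^(0.02·RH+f) = 45.52 μm/a
  Cl⁻ term: 0.102·111.6^0.62·exp(0.033·64+0.04·14.7) = 28.23
  sum: 45.52 + 28.23 → r_corr = 73.75 μm/a
73.8 μm/a falls in (50, 80] for carbon steel → category C4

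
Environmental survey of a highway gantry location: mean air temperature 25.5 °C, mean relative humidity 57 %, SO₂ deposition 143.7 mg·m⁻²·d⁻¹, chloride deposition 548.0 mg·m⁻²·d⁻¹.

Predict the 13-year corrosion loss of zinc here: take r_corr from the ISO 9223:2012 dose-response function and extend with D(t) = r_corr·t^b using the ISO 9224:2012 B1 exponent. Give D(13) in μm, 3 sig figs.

D(13) = 74.9 μm

zinc: f(T) = -0.071·(T−10) [T>10 °C] = -1.1005
  Pd branch = 0.0129·Pd^0.44·e^(0.046·RH+f) = 0.5256 μm/a
  Sd branch = 0.0175·Sd^0.57·e^(0.008·RH+0.085·T) = 8.78 μm/a
  r_corr = 0.5256 + 8.78 = 9.306 μm/a
Long-term exponent b (ISO 9224 Table 2, B1) = 0.813
  D(13) = 9.306 × 13^0.813 = 9.306 × 8.047 = 74.89 μm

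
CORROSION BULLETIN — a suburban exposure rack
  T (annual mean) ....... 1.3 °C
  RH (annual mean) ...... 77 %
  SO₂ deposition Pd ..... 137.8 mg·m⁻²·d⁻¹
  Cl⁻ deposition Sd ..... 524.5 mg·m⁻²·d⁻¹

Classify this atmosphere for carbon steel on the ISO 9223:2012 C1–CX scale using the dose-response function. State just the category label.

C5

carbon steel: temperature factor f = +0.150·(-8.7) = -1.3050
  sulphur-dioxide contribution → 29 μm/a
  chloride contribution → 66.22 μm/a
  ⇒ r_corr(carbon steel) = 95.22 μm/a
ISO 9223 Table 2 (carbon steel): 80 < 95.2 ≤ 200 μm/a ⇒ C5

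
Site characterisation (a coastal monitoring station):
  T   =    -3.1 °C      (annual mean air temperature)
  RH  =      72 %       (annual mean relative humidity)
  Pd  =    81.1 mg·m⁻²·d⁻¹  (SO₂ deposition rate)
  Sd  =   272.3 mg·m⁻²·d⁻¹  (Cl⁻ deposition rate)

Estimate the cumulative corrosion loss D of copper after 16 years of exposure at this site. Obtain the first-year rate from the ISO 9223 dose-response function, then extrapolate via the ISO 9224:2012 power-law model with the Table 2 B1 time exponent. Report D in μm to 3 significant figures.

D(16) = 4.82 μm

copper: f(T) = +0.126·(T−10) [T≤10 °C] = -1.6506
  SO₂ term: 0.0053·81.1^0.26·exp(0.059·72-1.6506) = 0.2232
  Cl⁻ term: 0.01025·272.3^0.27·exp(0.036·72+0.049·-3.1) = 0.5345
  sum: 0.2232 + 0.5345 → r_corr = 0.7576 μm/a
ISO 9224: D(t) = r_corr · t^b with b = 0.667 (copper, B1)
  D(16) = 0.7576 × 16^0.667 = 0.7576 × 6.355 = 4.815 μm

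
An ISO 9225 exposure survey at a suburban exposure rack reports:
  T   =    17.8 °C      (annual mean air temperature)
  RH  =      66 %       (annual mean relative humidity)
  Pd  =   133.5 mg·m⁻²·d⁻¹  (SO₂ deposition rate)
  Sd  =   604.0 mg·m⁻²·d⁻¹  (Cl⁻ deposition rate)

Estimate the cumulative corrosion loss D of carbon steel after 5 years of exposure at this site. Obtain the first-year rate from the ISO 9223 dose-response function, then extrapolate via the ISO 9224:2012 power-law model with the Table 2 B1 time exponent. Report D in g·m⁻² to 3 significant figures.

carbon steel: f(T) = -0.054·(T−10) [T>10 °C] = -0.4212
  SO₂ term: 1.77·133.5^0.52·exp(0.02·66-0.4212) = 55.41
  Sd branch = 0.102·Sd^0.62·e^(0.033·RH+0.04·T) = 97.26 μm/a
  r_corr = 55.41 + 97.26 = 152.7 μm/a
Long-term exponent b (ISO 9224 Table 2, B1) = 0.523
  D(5) = 152.7 × 5^0.523 = 152.7 × 2.32 = 354.3 μm
  Mass loss = 354.3 μm × 7.85 g/cm³ = 2781 g·m⁻²

D(5) = 2.78e+03 g·m⁻²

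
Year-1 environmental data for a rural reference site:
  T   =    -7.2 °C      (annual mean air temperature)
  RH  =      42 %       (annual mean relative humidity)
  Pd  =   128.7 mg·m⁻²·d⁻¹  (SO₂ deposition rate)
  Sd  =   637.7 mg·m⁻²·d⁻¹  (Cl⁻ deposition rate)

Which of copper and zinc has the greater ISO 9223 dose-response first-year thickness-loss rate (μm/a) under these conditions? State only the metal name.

zinc

copper: f(T) = +0.126·(T−10) [T≤10 °C] = -2.1672
  Pd branch = 0.0053·Pd^0.26·e^(0.059·RH+f) = 0.02557 μm/a
  Cl⁻ term: 0.01025·637.7^0.27·exp(0.036·42+0.049·-7.2) = 0.1868
  sum: 0.02557 + 0.1868 → r_corr = 0.2124 μm/a
zinc: temperature factor f = +0.038·(-17.2) = -0.6536
  Pd branch = 0.0129·Pd^0.44·e^(0.046·RH+f) = 0.3927 μm/a
  Cl⁻ term: 0.0175·637.7^0.57·exp(0.008·42+0.085·-7.2) = 0.527
  r_corr = 0.3927 + 0.527 = 0.9196 μm/a
Ordering by μm/a: zinc (0.92) > copper (0.212)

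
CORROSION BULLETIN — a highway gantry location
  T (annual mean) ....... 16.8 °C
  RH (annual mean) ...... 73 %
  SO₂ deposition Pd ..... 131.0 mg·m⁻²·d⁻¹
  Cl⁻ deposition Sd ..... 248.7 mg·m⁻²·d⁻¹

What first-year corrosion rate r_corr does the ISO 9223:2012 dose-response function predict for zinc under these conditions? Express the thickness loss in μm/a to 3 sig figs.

r_corr = 4.99 μm/a

zinc: f(T) = -0.071·(T−10) [T>10 °C] = -0.4828
  Pd branch = 0.0129·Pd^0.44·e^(0.046·RH+f) = 1.954 μm/a
  Cl⁻ term: 0.0175·248.7^0.57·exp(0.008·73+0.085·16.8) = 3.037
  r_corr = 1.954 + 3.037 = 4.99 μm/a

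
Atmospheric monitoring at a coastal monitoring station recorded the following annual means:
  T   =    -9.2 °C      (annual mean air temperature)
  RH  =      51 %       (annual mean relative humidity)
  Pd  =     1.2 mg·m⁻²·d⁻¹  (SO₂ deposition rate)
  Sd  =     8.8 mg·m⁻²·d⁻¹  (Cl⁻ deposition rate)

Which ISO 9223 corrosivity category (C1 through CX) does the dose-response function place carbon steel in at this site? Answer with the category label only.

C2

carbon steel: f(T) = +0.150·(T−10) [T≤10 °C] = -2.8800
  sulphur-dioxide contribution → 0.3029 μm/a
  chloride contribution → 1.463 μm/a
  total first-year rate 1.766 μm/a
Category bounds: 1.3…25 μm/a bracket r_corr ⇒ C2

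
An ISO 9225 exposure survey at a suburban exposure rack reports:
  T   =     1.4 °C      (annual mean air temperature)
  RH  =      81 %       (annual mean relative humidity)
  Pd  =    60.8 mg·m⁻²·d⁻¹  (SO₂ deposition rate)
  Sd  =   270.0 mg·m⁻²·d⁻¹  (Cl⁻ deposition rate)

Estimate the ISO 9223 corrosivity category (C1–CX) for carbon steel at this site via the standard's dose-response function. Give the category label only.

carbon steel: f(T) = +0.150·(T−10) [T≤10 °C] = -1.2900
  sulphur-dioxide contribution → 20.84 μm/a
  chloride contribution → 50.26 μm/a
  total first-year rate 71.1 μm/a
Category bounds: 50…80 μm/a bracket r_corr ⇒ C4

C4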